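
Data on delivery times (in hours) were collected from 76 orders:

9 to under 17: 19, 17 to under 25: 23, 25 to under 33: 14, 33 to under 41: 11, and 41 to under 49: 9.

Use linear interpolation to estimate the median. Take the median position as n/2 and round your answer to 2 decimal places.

Cumulative frequencies: 19, 42, 56, 67, 76
n = 76; position = n/2 = 38.
This falls in the class 17 to under 25: L = 17, F = 19, f = 23, h = 8.
Median ≈ 17 + ((38 − 19) / 23) × 8 = 23.6087

23.61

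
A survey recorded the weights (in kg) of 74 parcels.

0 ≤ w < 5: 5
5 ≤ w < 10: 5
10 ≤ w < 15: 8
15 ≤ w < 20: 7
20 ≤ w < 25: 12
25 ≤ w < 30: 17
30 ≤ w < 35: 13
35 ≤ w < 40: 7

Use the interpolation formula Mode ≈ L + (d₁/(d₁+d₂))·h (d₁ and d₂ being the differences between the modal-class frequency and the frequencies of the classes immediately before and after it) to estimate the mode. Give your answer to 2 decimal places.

Modal class: 25 ≤ w < 30 (highest frequency 17).
d₁ = 17 − 12 = 5, d₂ = 17 − 13 = 4
Mode ≈ 25 + (5/(5+4)) × 5 = 25 + 2.7778 = 27.7778

27.78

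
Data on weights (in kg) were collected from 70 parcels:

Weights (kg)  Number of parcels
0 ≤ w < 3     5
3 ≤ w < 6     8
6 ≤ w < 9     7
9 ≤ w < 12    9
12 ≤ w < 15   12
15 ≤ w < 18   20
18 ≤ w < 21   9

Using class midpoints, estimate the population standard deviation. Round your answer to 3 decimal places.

Midpoints: 1.5, 4.5, 7.5, 10.5, 13.5, 16.5, 19.5
n = 70, Σfm = 858, mean = 12.2571
Σfm² = 12613.5
Σf(m − x̄)² = Σfm² − (Σfm)²/n = 12613.5 − 858²/70 = 2096.8714
Population variance = 2096.8714 / 70 = 29.9553
Standard deviation = √29.9553 = 5.4731

5.473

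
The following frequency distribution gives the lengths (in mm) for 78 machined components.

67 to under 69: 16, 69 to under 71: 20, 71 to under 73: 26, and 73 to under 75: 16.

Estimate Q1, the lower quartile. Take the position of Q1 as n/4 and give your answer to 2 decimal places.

Cumulative frequencies: 16, 36, 62, 78
n = 78; position = n/4 = 19.5.
This falls in the class 69 to under 71: L = 69, F = 16, f = 20, h = 2.
Lower quartile ≈ 69 + ((19.5 − 16) / 20) × 2 = 69.3500

69.35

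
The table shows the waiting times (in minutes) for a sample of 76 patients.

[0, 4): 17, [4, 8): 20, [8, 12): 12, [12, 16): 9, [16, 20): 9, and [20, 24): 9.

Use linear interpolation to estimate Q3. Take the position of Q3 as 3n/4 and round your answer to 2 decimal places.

15.56

Cumulative frequencies: 17, 37, 49, 58, 67, 76
n = 76; position = 3n/4 = 57.
This falls in the class [12, 16): L = 12, F = 49, f = 9, h = 4.
Upper quartile ≈ 12 + ((57 − 49) / 9) × 4 = 15.5556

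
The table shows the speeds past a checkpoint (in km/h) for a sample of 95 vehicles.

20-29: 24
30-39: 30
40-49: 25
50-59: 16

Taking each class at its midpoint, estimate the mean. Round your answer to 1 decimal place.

38.0

Midpoints: 24.5, 34.5, 44.5, 54.5
Σfm = 24×24.5 + 30×34.5 + 25×44.5 + 16×54.5 = 3607.5
n = Σf = 95
Mean = 3607.5 / 95 = 37.9737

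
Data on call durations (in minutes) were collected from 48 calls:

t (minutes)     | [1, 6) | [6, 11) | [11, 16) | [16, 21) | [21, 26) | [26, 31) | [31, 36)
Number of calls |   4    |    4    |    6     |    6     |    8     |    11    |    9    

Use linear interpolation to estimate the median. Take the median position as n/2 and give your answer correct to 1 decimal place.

Cumulative frequencies: 4, 8, 14, 20, 28, 39, 48
n = 48; position = n/2 = 24.
This falls in the class [21, 26): L = 21, F = 20, f = 8, h = 5.
Median ≈ 21 + ((24 − 20) / 8) × 5 = 23.5000

23.5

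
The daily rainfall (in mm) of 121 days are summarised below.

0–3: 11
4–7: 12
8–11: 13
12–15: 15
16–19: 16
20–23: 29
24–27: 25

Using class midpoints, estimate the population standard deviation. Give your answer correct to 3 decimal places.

7.845

Midpoints: 1.5, 5.5, 9.5, 13.5, 17.5, 21.5, 25.5
n = 121, Σfm = 1949.5, mean = 16.1116
Σfm² = 38856.25
Σf(m − x̄)² = Σfm² − (Σfm)²/n = 38856.25 − 1949.5²/121 = 7446.7438
Population variance = 7446.7438 / 121 = 61.5433
Standard deviation = √61.5433 = 7.8450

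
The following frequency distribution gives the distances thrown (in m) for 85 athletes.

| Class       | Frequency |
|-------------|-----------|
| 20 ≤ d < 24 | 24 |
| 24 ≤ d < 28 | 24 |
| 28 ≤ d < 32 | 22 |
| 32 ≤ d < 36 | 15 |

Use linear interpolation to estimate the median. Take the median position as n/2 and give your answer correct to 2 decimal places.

27.08

Cumulative frequencies: 24, 48, 70, 85
n = 85; position = n/2 = 42.5.
This falls in the class 24 ≤ d < 28: L = 24, F = 24, f = 24, h = 4.
Median ≈ 24 + ((42.5 − 24) / 24) × 4 = 27.0833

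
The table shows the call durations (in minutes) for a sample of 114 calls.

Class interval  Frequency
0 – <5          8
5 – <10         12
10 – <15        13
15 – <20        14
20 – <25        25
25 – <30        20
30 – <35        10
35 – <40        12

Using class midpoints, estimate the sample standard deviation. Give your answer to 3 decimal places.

Midpoints: 2.5, 7.5, 12.5, 17.5, 22.5, 27.5, 32.5, 37.5
n = 114, Σfm = 2405, mean = 21.0965
Σfm² = 62262.5
Σf(m − x̄)² = Σfm² − (Σfm)²/n = 62262.5 − 2405²/114 = 11525.4386
Sample variance = 11525.4386 / 113 = 101.9950
Standard deviation = √101.9950 = 10.0993

10.099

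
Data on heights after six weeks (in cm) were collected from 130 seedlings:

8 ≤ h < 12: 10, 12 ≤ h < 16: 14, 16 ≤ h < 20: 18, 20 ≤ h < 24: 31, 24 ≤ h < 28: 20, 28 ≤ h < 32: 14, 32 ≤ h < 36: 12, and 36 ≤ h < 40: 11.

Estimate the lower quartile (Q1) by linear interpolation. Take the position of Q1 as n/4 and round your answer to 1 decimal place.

17.9

Cumulative frequencies: 10, 24, 42, 73, 93, 107, 119, 130
n = 130; position = n/4 = 32.5.
This falls in the class 16 ≤ h < 20: L = 16, F = 24, f = 18, h = 4.
Lower quartile ≈ 16 + ((32.5 − 24) / 18) × 4 = 17.8889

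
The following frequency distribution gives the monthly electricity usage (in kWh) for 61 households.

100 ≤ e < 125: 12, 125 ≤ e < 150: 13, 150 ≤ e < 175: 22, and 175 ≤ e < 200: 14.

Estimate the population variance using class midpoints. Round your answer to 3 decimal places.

Midpoints: 112.5, 137.5, 162.5, 187.5
n = 61, Σfm = 9337.5, mean = 153.0738
Σfm² = 1470781.25
Σf(m − x̄)² = Σfm² − (Σfm)²/n = 1470781.25 − 9337.5²/61 = 41454.9180
Population variance = 41454.9180 / 61 = 679.5888

679.589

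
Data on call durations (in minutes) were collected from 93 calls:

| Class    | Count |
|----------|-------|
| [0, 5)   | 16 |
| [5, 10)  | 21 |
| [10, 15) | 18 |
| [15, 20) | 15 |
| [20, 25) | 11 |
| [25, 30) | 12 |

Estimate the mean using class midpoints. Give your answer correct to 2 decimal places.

Midpoints: 2.5, 7.5, 12.5, 17.5, 22.5, 27.5
Σfm = 16×2.5 + 21×7.5 + 18×12.5 + 15×17.5 + 11×22.5 + 12×27.5 = 1262.5
n = Σf = 93
Mean = 1262.5 / 93 = 13.5753

13.58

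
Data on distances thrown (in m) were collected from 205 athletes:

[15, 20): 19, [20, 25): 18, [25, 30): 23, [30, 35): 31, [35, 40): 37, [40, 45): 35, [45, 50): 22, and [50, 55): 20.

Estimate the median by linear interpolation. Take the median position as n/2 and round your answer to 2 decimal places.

36.55

Cumulative frequencies: 19, 37, 60, 91, 128, 163, 185, 205
n = 205; position = n/2 = 102.5.
This falls in the class [35, 40): L = 35, F = 91, f = 37, h = 5.
Median ≈ 35 + ((102.5 − 91) / 37) × 5 = 36.5541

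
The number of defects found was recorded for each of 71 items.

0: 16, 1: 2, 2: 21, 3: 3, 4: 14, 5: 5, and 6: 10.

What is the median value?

Cumulative frequencies: 16, 18, 39, 42, 56, 61, 71
n = 71, so the median is the value in position (n+1)/2 = 36.
Position 36 falls at value 2.

2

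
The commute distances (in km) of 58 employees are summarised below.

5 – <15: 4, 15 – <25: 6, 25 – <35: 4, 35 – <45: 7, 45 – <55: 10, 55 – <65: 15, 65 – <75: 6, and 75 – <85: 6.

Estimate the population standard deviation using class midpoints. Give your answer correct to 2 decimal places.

Midpoints: 10, 20, 30, 40, 50, 60, 70, 80
n = 58, Σfm = 2860, mean = 49.3103
Σfm² = 164400
Σf(m − x̄)² = Σfm² − (Σfm)²/n = 164400 − 2860²/58 = 23372.4138
Population variance = 23372.4138 / 58 = 402.9727
Standard deviation = √402.9727 = 20.0742

20.07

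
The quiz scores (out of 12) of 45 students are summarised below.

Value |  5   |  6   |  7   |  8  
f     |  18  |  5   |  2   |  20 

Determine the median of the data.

Cumulative frequencies: 18, 23, 25, 45
n = 45, so the median is the value in position (n+1)/2 = 23.
Position 23 falls at value 6.

6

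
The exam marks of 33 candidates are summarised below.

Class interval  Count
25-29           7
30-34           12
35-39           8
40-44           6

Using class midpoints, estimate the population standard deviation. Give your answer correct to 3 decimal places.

5.066

Midpoints: 27, 32, 37, 42
n = 33, Σfm = 1121, mean = 33.9697
Σfm² = 38927
Σf(m − x̄)² = Σfm² − (Σfm)²/n = 38927 − 1121²/33 = 846.9697
Population variance = 846.9697 / 33 = 25.6657
Standard deviation = √25.6657 = 5.0661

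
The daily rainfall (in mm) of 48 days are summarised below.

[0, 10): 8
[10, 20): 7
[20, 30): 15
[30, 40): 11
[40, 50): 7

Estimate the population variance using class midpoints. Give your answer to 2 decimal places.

162.33

Midpoints: 5, 15, 25, 35, 45
n = 48, Σfm = 1220, mean = 25.4167
Σfm² = 38800
Σf(m − x̄)² = Σfm² − (Σfm)²/n = 38800 − 1220²/48 = 7791.6667
Population variance = 7791.6667 / 48 = 162.3264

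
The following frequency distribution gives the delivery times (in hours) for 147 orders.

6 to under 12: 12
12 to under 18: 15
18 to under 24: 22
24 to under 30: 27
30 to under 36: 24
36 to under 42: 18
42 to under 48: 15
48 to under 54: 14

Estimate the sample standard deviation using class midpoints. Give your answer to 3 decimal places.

Midpoints: 9, 15, 21, 27, 33, 39, 45, 51
n = 147, Σfm = 4407, mean = 29.9796
Σfm² = 154035
Σf(m − x̄)² = Σfm² − (Σfm)²/n = 154035 − 4407²/147 = 21914.9388
Sample variance = 21914.9388 / 146 = 150.1023
Standard deviation = √150.1023 = 12.2516

12.252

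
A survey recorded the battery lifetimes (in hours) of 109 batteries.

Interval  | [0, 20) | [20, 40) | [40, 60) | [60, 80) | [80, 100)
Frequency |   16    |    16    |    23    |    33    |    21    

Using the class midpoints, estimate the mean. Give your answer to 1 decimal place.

55.0

Midpoints: 10, 30, 50, 70, 90
Σfm = 16×10 + 16×30 + 23×50 + 33×70 + 21×90 = 5990
n = Σf = 109
Mean = 5990 / 109 = 54.9541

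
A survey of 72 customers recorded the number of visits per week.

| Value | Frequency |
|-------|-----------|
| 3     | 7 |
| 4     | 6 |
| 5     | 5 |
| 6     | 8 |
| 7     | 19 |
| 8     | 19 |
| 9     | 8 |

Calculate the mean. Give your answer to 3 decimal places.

6.597

Values: 3, 4, 5, 6, 7, 8, 9
Σfx = 7×3 + 6×4 + 5×5 + 8×6 + 19×7 + 19×8 + 8×9 = 475
n = Σf = 72
Mean = 475 / 72 = 6.5972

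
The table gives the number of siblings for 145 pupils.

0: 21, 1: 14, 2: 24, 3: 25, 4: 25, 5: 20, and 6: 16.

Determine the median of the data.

3

Cumulative frequencies: 21, 35, 59, 84, 109, 129, 145
n = 145, so the median is the value in position (n+1)/2 = 73.
Position 73 falls at value 3.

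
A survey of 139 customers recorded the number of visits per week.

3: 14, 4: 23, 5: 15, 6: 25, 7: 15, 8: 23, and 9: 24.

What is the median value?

6

Cumulative frequencies: 14, 37, 52, 77, 92, 115, 139
n = 139, so the median is the value in position (n+1)/2 = 70.
Position 70 falls at value 6.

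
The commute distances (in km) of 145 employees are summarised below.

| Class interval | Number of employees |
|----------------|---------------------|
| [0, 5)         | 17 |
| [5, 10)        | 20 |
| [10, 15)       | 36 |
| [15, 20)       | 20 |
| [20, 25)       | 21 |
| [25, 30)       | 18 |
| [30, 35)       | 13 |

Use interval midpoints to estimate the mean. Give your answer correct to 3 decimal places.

Midpoints: 2.5, 7.5, 12.5, 17.5, 22.5, 27.5, 32.5
Σfm = 17×2.5 + 20×7.5 + 36×12.5 + 20×17.5 + 21×22.5 + 18×27.5 + 13×32.5 = 2382.5
n = Σf = 145
Mean = 2382.5 / 145 = 16.4310

16.431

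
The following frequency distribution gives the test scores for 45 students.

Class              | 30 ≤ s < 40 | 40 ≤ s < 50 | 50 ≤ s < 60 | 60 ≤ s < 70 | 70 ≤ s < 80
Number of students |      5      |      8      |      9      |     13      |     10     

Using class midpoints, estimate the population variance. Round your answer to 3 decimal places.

Midpoints: 35, 45, 55, 65, 75
n = 45, Σfm = 2625, mean = 58.3333
Σfm² = 160725
Σf(m − x̄)² = Σfm² − (Σfm)²/n = 160725 − 2625²/45 = 7600.0000
Population variance = 7600.0000 / 45 = 168.8889

168.889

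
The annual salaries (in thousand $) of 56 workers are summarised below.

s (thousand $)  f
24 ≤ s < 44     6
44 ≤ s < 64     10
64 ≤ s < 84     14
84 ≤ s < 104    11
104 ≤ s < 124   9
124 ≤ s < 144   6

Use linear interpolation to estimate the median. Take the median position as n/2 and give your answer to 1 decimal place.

Cumulative frequencies: 6, 16, 30, 41, 50, 56
n = 56; position = n/2 = 28.
This falls in the class 64 ≤ s < 84: L = 64, F = 16, f = 14, h = 20.
Median ≈ 64 + ((28 − 16) / 14) × 20 = 81.1429

81.1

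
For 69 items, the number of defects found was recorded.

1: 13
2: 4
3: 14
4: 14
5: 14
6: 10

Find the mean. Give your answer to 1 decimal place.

3.6

Values: 1, 2, 3, 4, 5, 6
Σfx = 13×1 + 4×2 + 14×3 + 14×4 + 14×5 + 10×6 = 249
n = Σf = 69
Mean = 249 / 69 = 3.6087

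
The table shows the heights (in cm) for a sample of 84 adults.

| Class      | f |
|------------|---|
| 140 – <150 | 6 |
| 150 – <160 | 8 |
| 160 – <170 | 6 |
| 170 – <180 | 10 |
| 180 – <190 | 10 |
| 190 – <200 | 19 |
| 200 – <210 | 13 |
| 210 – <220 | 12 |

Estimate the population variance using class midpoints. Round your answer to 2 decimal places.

Midpoints: 145, 155, 165, 175, 185, 195, 205, 215
n = 84, Σfm = 15650, mean = 186.3095
Σfm² = 2953700
Σf(m − x̄)² = Σfm² − (Σfm)²/n = 2953700 − 15650²/84 = 37955.9524
Population variance = 37955.9524 / 84 = 451.8566

451.86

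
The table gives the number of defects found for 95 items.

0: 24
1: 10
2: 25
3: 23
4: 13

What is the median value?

Cumulative frequencies: 24, 34, 59, 82, 95
n = 95, so the median is the value in position (n+1)/2 = 48.
Position 48 falls at value 2.

2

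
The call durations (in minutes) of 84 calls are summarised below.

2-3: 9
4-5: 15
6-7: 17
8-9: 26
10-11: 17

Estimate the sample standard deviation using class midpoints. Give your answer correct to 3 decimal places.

Midpoints: 2.5, 4.5, 6.5, 8.5, 10.5
n = 84, Σfm = 600, mean = 7.1429
Σfm² = 4831
Σf(m − x̄)² = Σfm² − (Σfm)²/n = 4831 − 600²/84 = 545.2857
Sample variance = 545.2857 / 83 = 6.5697
Standard deviation = √6.5697 = 2.5631

2.563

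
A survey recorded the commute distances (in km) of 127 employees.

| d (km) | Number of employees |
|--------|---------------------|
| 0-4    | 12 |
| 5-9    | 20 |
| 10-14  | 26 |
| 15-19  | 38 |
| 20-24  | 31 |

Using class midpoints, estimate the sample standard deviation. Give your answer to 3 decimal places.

6.382

Midpoints: 2, 7, 12, 17, 22
n = 127, Σfm = 1804, mean = 14.2047
Σfm² = 30758
Σf(m − x̄)² = Σfm² − (Σfm)²/n = 30758 − 1804²/127 = 5132.6772
Sample variance = 5132.6772 / 126 = 40.7355
Standard deviation = √40.7355 = 6.3824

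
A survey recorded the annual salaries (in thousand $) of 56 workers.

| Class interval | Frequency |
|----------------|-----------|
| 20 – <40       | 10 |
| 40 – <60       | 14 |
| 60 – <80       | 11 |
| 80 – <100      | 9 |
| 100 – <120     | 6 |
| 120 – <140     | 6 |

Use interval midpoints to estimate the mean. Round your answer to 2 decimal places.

Midpoints: 30, 50, 70, 90, 110, 130
Σfm = 10×30 + 14×50 + 11×70 + 9×90 + 6×110 + 6×130 = 4020
n = Σf = 56
Mean = 4020 / 56 = 71.7857

71.79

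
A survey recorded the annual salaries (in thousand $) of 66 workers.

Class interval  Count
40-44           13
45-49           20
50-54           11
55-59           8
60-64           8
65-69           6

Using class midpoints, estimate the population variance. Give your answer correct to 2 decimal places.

62.79

Midpoints: 42, 47, 52, 57, 62, 67
n = 66, Σfm = 3412, mean = 51.6970
Σfm² = 180534
Σf(m − x̄)² = Σfm² − (Σfm)²/n = 180534 − 3412²/66 = 4143.9394
Population variance = 4143.9394 / 66 = 62.7870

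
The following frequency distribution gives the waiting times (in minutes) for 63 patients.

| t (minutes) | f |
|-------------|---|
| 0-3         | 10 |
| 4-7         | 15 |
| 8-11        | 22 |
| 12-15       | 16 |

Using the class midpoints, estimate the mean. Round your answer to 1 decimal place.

Midpoints: 1.5, 5.5, 9.5, 13.5
Σfm = 10×1.5 + 15×5.5 + 22×9.5 + 16×13.5 = 522.5
n = Σf = 63
Mean = 522.5 / 63 = 8.2937

8.3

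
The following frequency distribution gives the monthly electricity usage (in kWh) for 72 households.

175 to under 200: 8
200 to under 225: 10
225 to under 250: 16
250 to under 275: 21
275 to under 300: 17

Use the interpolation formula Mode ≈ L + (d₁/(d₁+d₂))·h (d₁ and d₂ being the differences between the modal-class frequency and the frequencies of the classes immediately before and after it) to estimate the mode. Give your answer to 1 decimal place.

263.9

Modal class: 250 to under 275 (highest frequency 21).
d₁ = 21 − 16 = 5, d₂ = 21 − 17 = 4
Mode ≈ 250 + (5/(5+4)) × 25 = 250 + 13.8889 = 263.8889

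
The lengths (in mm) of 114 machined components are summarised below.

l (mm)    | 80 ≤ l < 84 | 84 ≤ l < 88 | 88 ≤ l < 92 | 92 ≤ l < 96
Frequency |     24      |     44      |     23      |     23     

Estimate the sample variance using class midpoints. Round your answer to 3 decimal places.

Midpoints: 82, 86, 90, 94
n = 114, Σfm = 9984, mean = 87.5789
Σfm² = 876328
Σf(m − x̄)² = Σfm² − (Σfm)²/n = 876328 − 9984²/114 = 1939.7895
Sample variance = 1939.7895 / 113 = 17.1663

17.166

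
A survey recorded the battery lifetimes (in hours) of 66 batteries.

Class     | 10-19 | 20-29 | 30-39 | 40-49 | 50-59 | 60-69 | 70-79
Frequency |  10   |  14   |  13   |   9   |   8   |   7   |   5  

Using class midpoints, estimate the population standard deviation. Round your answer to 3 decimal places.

18.360

Midpoints: 14.5, 24.5, 34.5, 44.5, 54.5, 64.5, 74.5
n = 66, Σfm = 2597, mean = 39.3485
Σfm² = 124436.5
Σf(m − x̄)² = Σfm² − (Σfm)²/n = 124436.5 − 2597²/66 = 22248.4848
Population variance = 22248.4848 / 66 = 337.0983
Standard deviation = √337.0983 = 18.3602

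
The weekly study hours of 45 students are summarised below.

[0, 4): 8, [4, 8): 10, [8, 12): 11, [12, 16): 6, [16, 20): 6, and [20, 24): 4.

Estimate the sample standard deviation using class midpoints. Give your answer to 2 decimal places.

6.26

Midpoints: 2, 6, 10, 14, 18, 22
n = 45, Σfm = 466, mean = 10.3556
Σfm² = 6548
Σf(m − x̄)² = Σfm² − (Σfm)²/n = 6548 − 466²/45 = 1722.3111
Sample variance = 1722.3111 / 44 = 39.1434
Standard deviation = √39.1434 = 6.2565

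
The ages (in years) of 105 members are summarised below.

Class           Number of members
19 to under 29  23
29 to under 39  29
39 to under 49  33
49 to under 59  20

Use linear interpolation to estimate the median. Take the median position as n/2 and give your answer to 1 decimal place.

39.2

Cumulative frequencies: 23, 52, 85, 105
n = 105; position = n/2 = 52.5.
This falls in the class 39 to under 49: L = 39, F = 52, f = 33, h = 10.
Median ≈ 39 + ((52.5 − 52) / 33) × 10 = 39.1515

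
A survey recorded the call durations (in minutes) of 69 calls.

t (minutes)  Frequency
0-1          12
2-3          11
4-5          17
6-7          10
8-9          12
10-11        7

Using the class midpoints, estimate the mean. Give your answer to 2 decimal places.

Midpoints: 0.5, 2.5, 4.5, 6.5, 8.5, 10.5
Σfm = 12×0.5 + 11×2.5 + 17×4.5 + 10×6.5 + 12×8.5 + 7×10.5 = 350.5
n = Σf = 69
Mean = 350.5 / 69 = 5.0797

5.08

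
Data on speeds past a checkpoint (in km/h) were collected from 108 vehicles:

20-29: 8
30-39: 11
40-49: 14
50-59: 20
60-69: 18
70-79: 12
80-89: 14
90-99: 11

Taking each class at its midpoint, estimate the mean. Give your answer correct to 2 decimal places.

Midpoints: 24.5, 34.5, 44.5, 54.5, 64.5, 74.5, 84.5, 94.5
Σfm = 8×24.5 + 11×34.5 + 14×44.5 + 20×54.5 + 18×64.5 + 12×74.5 + 14×84.5 + 11×94.5 = 6566
n = Σf = 108
Mean = 6566 / 108 = 60.7963

60.80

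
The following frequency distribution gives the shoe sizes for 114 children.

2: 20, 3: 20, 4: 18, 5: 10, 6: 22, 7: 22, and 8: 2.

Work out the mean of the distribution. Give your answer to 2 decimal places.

4.60

Values: 2, 3, 4, 5, 6, 7, 8
Σfx = 20×2 + 20×3 + 18×4 + 10×5 + 22×6 + 22×7 + 2×8 = 524
n = Σf = 114
Mean = 524 / 114 = 4.5965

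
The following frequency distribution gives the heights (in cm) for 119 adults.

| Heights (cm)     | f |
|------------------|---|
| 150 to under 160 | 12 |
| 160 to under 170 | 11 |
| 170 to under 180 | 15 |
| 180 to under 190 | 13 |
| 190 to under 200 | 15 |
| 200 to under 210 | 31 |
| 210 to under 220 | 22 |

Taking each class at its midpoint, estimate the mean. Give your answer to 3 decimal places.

190.882

Midpoints: 155, 165, 175, 185, 195, 205, 215
Σfm = 12×155 + 11×165 + 15×175 + 13×185 + 15×195 + 31×205 + 22×215 = 22715
n = Σf = 119
Mean = 22715 / 119 = 190.8824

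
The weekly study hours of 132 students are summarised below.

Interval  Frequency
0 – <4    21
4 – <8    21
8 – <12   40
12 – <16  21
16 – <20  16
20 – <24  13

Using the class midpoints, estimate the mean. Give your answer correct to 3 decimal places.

Midpoints: 2, 6, 10, 14, 18, 22
Σfm = 21×2 + 21×6 + 40×10 + 21×14 + 16×18 + 13×22 = 1436
n = Σf = 132
Mean = 1436 / 132 = 10.8788

10.879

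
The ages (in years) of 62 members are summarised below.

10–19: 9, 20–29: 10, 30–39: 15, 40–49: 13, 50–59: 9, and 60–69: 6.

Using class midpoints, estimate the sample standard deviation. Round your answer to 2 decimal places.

15.25

Midpoints: 14.5, 24.5, 34.5, 44.5, 54.5, 64.5
n = 62, Σfm = 2349, mean = 37.8871
Σfm² = 103185.5
Σf(m − x̄)² = Σfm² − (Σfm)²/n = 103185.5 − 2349²/62 = 14188.7097
Sample variance = 14188.7097 / 61 = 232.6018
Standard deviation = √232.6018 = 15.2513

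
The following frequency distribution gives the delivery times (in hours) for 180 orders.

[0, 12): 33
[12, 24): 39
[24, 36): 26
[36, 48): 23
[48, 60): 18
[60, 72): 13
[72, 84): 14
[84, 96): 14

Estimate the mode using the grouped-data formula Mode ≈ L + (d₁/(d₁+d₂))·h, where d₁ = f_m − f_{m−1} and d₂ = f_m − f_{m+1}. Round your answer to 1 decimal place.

15.8

Modal class: [12, 24) (highest frequency 39).
d₁ = 39 − 33 = 6, d₂ = 39 − 26 = 13
Mode ≈ 12 + (6/(6+13)) × 12 = 12 + 3.7895 = 15.7895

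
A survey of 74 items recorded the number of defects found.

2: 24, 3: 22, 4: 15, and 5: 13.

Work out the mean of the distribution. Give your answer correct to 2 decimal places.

3.23

Values: 2, 3, 4, 5
Σfx = 24×2 + 22×3 + 15×4 + 13×5 = 239
n = Σf = 74
Mean = 239 / 74 = 3.2297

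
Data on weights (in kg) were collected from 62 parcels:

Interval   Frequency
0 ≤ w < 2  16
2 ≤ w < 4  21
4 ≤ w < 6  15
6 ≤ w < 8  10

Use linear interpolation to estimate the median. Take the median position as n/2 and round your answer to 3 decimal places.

Cumulative frequencies: 16, 37, 52, 62
n = 62; position = n/2 = 31.
This falls in the class 2 ≤ w < 4: L = 2, F = 16, f = 21, h = 2.
Median ≈ 2 + ((31 − 16) / 21) × 2 = 3.4286

3.429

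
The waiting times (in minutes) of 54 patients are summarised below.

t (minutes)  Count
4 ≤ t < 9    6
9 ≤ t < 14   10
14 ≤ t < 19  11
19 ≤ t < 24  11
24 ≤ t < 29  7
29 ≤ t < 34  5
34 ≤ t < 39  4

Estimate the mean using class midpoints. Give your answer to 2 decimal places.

19.65

Midpoints: 6.5, 11.5, 16.5, 21.5, 26.5, 31.5, 36.5
Σfm = 6×6.5 + 10×11.5 + 11×16.5 + 11×21.5 + 7×26.5 + 5×31.5 + 4×36.5 = 1061
n = Σf = 54
Mean = 1061 / 54 = 19.6481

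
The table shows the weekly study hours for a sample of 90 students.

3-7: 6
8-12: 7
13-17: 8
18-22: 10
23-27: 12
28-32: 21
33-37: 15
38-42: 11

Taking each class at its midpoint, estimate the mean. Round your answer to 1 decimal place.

Midpoints: 5, 10, 15, 20, 25, 30, 35, 40
Σfm = 6×5 + 7×10 + 8×15 + 10×20 + 12×25 + 21×30 + 15×35 + 11×40 = 2315
n = Σf = 90
Mean = 2315 / 90 = 25.7222

25.7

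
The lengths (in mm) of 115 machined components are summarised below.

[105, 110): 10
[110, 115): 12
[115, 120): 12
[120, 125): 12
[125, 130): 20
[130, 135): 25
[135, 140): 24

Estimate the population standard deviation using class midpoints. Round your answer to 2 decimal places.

Midpoints: 107.5, 112.5, 117.5, 122.5, 127.5, 132.5, 137.5
n = 115, Σfm = 14467.5, mean = 125.8043
Σfm² = 1830968.75
Σf(m − x̄)² = Σfm² − (Σfm)²/n = 1830968.75 − 14467.5²/115 = 10894.3478
Population variance = 10894.3478 / 115 = 94.7335
Standard deviation = √94.7335 = 9.7331

9.73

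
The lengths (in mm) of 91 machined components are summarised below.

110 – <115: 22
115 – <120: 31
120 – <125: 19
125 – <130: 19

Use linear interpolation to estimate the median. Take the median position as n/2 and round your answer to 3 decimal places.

118.790

Cumulative frequencies: 22, 53, 72, 91
n = 91; position = n/2 = 45.5.
This falls in the class 115 – <120: L = 115, F = 22, f = 31, h = 5.
Median ≈ 115 + ((45.5 − 22) / 31) × 5 = 118.7903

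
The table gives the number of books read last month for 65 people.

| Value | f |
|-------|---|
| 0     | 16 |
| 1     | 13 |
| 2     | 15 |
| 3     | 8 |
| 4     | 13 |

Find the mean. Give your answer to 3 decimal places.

1.831

Values: 0, 1, 2, 3, 4
Σfx = 16×0 + 13×1 + 15×2 + 8×3 + 13×4 = 119
n = Σf = 65
Mean = 119 / 65 = 1.8308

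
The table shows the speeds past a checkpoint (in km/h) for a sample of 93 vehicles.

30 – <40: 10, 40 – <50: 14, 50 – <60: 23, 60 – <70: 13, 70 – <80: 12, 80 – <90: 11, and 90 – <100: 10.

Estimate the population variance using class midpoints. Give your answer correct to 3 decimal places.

Midpoints: 35, 45, 55, 65, 75, 85, 95
n = 93, Σfm = 5875, mean = 63.1720
Σfm² = 402325
Σf(m − x̄)² = Σfm² − (Σfm)²/n = 402325 − 5875²/93 = 31189.2473
Population variance = 31189.2473 / 93 = 335.3683

335.368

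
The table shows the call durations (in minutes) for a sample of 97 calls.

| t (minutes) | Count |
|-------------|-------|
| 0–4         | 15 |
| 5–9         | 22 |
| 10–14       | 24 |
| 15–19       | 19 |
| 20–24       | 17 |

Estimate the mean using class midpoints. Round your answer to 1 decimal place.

Midpoints: 2, 7, 12, 17, 22
Σfm = 15×2 + 22×7 + 24×12 + 19×17 + 17×22 = 1169
n = Σf = 97
Mean = 1169 / 97 = 12.0515

12.1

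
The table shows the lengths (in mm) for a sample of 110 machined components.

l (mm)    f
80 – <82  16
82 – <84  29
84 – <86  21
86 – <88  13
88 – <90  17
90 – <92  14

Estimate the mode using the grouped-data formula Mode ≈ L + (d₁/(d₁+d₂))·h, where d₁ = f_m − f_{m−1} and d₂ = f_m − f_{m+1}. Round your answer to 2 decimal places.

Modal class: 82 – <84 (highest frequency 29).
d₁ = 29 − 16 = 13, d₂ = 29 − 21 = 8
Mode ≈ 82 + (13/(13+8)) × 2 = 82 + 1.2381 = 83.2381

83.24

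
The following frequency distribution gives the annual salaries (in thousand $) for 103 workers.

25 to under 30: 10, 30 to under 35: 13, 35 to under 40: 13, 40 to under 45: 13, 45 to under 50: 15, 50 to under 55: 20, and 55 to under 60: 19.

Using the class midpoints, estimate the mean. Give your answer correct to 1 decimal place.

Midpoints: 27.5, 32.5, 37.5, 42.5, 47.5, 52.5, 57.5
Σfm = 10×27.5 + 13×32.5 + 13×37.5 + 13×42.5 + 15×47.5 + 20×52.5 + 19×57.5 = 4592.5
n = Σf = 103
Mean = 4592.5 / 103 = 44.5874

44.6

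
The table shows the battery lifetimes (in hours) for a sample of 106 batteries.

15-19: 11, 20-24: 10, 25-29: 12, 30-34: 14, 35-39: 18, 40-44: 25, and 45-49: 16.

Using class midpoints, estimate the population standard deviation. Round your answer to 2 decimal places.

Midpoints: 17, 22, 27, 32, 37, 42, 47
n = 106, Σfm = 3647, mean = 34.4057
Σfm² = 135189
Σf(m − x̄)² = Σfm² − (Σfm)²/n = 135189 − 3647²/106 = 9711.5566
Population variance = 9711.5566 / 106 = 91.6185
Standard deviation = √91.6185 = 9.5718

9.57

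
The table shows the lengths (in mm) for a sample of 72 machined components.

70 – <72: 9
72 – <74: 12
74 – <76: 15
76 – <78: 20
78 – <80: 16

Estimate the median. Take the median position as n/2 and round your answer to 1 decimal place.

76.0

Cumulative frequencies: 9, 21, 36, 56, 72
n = 72; position = n/2 = 36.
This falls in the class 74 – <76: L = 74, F = 21, f = 15, h = 2.
Median ≈ 74 + ((36 − 21) / 15) × 2 = 76.0000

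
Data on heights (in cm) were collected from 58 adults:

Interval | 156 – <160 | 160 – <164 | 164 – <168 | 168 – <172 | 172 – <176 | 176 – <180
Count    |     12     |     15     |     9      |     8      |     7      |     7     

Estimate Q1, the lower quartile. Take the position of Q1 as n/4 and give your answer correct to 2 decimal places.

160.67

Cumulative frequencies: 12, 27, 36, 44, 51, 58
n = 58; position = n/4 = 14.5.
This falls in the class 160 – <164: L = 160, F = 12, f = 15, h = 4.
Lower quartile ≈ 160 + ((14.5 − 12) / 15) × 4 = 160.6667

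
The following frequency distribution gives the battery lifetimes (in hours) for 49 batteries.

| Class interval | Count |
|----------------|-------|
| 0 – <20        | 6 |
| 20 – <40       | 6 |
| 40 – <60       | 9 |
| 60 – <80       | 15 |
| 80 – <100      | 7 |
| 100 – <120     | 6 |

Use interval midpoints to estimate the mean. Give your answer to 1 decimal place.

Midpoints: 10, 30, 50, 70, 90, 110
Σfm = 6×10 + 6×30 + 9×50 + 15×70 + 7×90 + 6×110 = 3030
n = Σf = 49
Mean = 3030 / 49 = 61.8367

61.8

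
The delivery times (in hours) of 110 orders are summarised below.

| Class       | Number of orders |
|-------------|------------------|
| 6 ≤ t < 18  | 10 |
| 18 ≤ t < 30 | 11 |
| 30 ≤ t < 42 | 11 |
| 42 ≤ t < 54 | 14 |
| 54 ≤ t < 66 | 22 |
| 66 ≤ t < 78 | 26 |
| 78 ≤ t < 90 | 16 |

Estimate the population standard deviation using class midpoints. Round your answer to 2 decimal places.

Midpoints: 12, 24, 36, 48, 60, 72, 84
n = 110, Σfm = 5988, mean = 54.4364
Σfm² = 381168
Σf(m − x̄)² = Σfm² − (Σfm)²/n = 381168 − 5988²/110 = 55203.0545
Population variance = 55203.0545 / 110 = 501.8460
Standard deviation = √501.8460 = 22.4019

22.40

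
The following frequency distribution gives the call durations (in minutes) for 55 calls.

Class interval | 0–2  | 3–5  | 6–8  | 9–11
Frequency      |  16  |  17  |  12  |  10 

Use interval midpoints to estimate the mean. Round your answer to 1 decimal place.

Midpoints: 1, 4, 7, 10
Σfm = 16×1 + 17×4 + 12×7 + 10×10 = 268
n = Σf = 55
Mean = 268 / 55 = 4.8727

4.9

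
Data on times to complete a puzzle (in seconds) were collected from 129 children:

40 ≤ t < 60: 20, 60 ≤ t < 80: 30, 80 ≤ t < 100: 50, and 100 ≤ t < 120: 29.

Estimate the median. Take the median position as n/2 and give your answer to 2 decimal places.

Cumulative frequencies: 20, 50, 100, 129
n = 129; position = n/2 = 64.5.
This falls in the class 80 ≤ t < 100: L = 80, F = 50, f = 50, h = 20.
Median ≈ 80 + ((64.5 − 50) / 50) × 20 = 85.8000

85.80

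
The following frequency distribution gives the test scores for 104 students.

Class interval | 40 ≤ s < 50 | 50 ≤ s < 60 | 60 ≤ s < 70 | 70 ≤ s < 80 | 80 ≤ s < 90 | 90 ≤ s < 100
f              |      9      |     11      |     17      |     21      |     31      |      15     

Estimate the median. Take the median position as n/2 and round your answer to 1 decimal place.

Cumulative frequencies: 9, 20, 37, 58, 89, 104
n = 104; position = n/2 = 52.
This falls in the class 70 ≤ s < 80: L = 70, F = 37, f = 21, h = 10.
Median ≈ 70 + ((52 − 37) / 21) × 10 = 77.1429

77.1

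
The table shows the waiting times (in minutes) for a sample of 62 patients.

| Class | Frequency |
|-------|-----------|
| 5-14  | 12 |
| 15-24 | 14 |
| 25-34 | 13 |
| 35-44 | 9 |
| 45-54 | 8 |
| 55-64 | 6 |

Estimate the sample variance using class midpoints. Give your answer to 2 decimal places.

256.72

Midpoints: 9.5, 19.5, 29.5, 39.5, 49.5, 59.5
n = 62, Σfm = 1879, mean = 30.3065
Σfm² = 72605.5
Σf(m − x̄)² = Σfm² − (Σfm)²/n = 72605.5 − 1879²/62 = 15659.6774
Sample variance = 15659.6774 / 61 = 256.7160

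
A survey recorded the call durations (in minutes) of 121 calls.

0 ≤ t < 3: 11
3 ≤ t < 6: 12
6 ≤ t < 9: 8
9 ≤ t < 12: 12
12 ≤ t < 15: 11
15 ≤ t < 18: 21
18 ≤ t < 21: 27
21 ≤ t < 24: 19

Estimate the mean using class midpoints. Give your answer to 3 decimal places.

14.095

Midpoints: 1.5, 4.5, 7.5, 10.5, 13.5, 16.5, 19.5, 22.5
Σfm = 11×1.5 + 12×4.5 + 8×7.5 + 12×10.5 + 11×13.5 + 21×16.5 + 27×19.5 + 19×22.5 = 1705.5
n = Σf = 121
Mean = 1705.5 / 121 = 14.0950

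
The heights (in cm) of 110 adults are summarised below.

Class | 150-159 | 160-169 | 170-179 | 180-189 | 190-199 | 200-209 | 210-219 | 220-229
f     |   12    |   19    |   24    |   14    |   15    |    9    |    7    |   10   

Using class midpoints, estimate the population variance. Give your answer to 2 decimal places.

438.05

Midpoints: 154.5, 164.5, 174.5, 184.5, 194.5, 204.5, 214.5, 224.5
n = 110, Σfm = 20255, mean = 184.1364
Σfm² = 3777867.5
Σf(m − x̄)² = Σfm² − (Σfm)²/n = 3777867.5 − 20255²/110 = 48185.4545
Population variance = 48185.4545 / 110 = 438.0496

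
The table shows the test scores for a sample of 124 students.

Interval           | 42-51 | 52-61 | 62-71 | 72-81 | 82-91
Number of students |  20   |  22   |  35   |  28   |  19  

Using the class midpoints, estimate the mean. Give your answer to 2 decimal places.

Midpoints: 46.5, 56.5, 66.5, 76.5, 86.5
Σfm = 20×46.5 + 22×56.5 + 35×66.5 + 28×76.5 + 19×86.5 = 8286
n = Σf = 124
Mean = 8286 / 124 = 66.8226

66.82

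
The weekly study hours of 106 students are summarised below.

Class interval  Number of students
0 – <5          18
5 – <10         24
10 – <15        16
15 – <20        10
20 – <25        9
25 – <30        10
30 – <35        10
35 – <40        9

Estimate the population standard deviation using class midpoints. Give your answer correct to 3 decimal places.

11.410

Midpoints: 2.5, 7.5, 12.5, 17.5, 22.5, 27.5, 32.5, 37.5
n = 106, Σfm = 1740, mean = 16.4151
Σfm² = 42362.5
Σf(m − x̄)² = Σfm² − (Σfm)²/n = 42362.5 − 1740²/106 = 13800.2358
Population variance = 13800.2358 / 106 = 130.1909
Standard deviation = √130.1909 = 11.4101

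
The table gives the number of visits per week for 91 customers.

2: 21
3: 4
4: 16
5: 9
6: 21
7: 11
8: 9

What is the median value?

Cumulative frequencies: 21, 25, 41, 50, 71, 82, 91
n = 91, so the median is the value in position (n+1)/2 = 46.
Position 46 falls at value 5.

5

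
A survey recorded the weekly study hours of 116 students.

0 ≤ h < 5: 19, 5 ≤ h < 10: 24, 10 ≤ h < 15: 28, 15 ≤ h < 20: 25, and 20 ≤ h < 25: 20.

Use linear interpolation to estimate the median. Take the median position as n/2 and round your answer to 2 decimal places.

Cumulative frequencies: 19, 43, 71, 96, 116
n = 116; position = n/2 = 58.
This falls in the class 10 ≤ h < 15: L = 10, F = 43, f = 28, h = 5.
Median ≈ 10 + ((58 − 43) / 28) × 5 = 12.6786

12.68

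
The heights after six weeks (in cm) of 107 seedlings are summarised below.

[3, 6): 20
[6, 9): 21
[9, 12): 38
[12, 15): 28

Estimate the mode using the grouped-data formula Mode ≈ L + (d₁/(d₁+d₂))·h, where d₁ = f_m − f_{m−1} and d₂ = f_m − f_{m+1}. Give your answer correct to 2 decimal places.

10.89

Modal class: [9, 12) (highest frequency 38).
d₁ = 38 − 21 = 17, d₂ = 38 − 28 = 10
Mode ≈ 9 + (17/(17+10)) × 3 = 9 + 1.8889 = 10.8889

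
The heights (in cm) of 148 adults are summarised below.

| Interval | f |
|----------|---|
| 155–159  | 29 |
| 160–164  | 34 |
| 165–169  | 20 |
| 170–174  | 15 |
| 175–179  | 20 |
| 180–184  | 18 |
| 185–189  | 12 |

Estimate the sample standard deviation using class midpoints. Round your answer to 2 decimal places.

9.85

Midpoints: 157, 162, 167, 172, 177, 182, 187
n = 148, Σfm = 25041, mean = 169.1959
Σfm² = 4251097
Σf(m − x̄)² = Σfm² − (Σfm)²/n = 4251097 − 25041²/148 = 14261.3176
Sample variance = 14261.3176 / 147 = 97.0158
Standard deviation = √97.0158 = 9.8497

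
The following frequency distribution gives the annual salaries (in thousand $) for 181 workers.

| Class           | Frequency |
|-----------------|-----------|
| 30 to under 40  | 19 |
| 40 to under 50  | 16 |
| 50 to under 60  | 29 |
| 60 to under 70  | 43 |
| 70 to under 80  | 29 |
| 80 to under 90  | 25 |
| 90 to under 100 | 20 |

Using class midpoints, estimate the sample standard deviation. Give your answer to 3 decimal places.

Midpoints: 35, 45, 55, 65, 75, 85, 95
n = 181, Σfm = 11975, mean = 66.1602
Σfm² = 849325
Σf(m − x̄)² = Σfm² − (Σfm)²/n = 849325 − 11975²/181 = 57056.3536
Sample variance = 57056.3536 / 180 = 316.9797
Standard deviation = √316.9797 = 17.8039

17.804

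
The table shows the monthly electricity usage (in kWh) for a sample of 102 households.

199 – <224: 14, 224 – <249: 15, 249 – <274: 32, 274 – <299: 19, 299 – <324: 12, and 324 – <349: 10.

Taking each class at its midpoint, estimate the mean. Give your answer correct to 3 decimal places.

Midpoints: 211.5, 236.5, 261.5, 286.5, 311.5, 336.5
Σfm = 14×211.5 + 15×236.5 + 32×261.5 + 19×286.5 + 12×311.5 + 10×336.5 = 27423
n = Σf = 102
Mean = 27423 / 102 = 268.8529

268.853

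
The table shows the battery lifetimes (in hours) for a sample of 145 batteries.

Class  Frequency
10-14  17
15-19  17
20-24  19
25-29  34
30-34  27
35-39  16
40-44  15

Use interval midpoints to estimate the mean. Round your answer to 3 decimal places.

Midpoints: 12, 17, 22, 27, 32, 37, 42
Σfm = 17×12 + 17×17 + 19×22 + 34×27 + 27×32 + 16×37 + 15×42 = 3915
n = Σf = 145
Mean = 3915 / 145 = 27.0000

27.000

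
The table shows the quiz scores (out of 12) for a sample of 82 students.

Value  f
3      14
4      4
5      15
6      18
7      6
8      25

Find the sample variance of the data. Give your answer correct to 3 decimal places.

3.235

Values: 3, 4, 5, 6, 7, 8
n = 82, Σfx = 483, mean = 5.8902
Σfx² = 3107
Σf(x − x̄)² = Σfx² − (Σfx)²/n = 3107 − 483²/82 = 262.0122
Sample variance = 262.0122 / 81 = 3.2347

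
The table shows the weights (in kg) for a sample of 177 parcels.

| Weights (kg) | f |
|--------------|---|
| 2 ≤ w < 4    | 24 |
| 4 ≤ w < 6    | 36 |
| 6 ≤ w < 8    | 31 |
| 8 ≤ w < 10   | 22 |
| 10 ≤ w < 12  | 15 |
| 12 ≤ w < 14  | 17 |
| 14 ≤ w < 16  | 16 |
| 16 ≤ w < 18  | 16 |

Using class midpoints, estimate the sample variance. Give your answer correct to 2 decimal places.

19.84

Midpoints: 3, 5, 7, 9, 11, 13, 15, 17
n = 177, Σfm = 1565, mean = 8.8418
Σfm² = 17329
Σf(m − x̄)² = Σfm² − (Σfm)²/n = 17329 − 1565²/177 = 3491.5706
Sample variance = 3491.5706 / 176 = 19.8385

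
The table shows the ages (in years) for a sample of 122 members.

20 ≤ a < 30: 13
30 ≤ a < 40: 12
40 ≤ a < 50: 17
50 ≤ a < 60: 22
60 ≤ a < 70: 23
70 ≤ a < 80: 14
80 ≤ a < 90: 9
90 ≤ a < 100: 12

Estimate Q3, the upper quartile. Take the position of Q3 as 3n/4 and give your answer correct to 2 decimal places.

Cumulative frequencies: 13, 25, 42, 64, 87, 101, 110, 122
n = 122; position = 3n/4 = 91.5.
This falls in the class 70 ≤ a < 80: L = 70, F = 87, f = 14, h = 10.
Upper quartile ≈ 70 + ((91.5 − 87) / 14) × 10 = 73.2143

73.21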